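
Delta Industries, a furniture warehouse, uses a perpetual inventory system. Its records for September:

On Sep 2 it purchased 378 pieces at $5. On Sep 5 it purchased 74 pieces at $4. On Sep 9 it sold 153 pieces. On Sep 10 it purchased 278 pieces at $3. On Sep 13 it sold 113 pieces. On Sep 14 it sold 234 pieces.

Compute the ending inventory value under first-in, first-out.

Ending inventory = $690

Sep 9, 153 sold [FIFO — oldest first]: 153 @ $5 = $765
Sep 13, 113 sold [FIFO — oldest first]: 113 @ $5 = $565
Sep 14, 234 sold [FIFO — oldest first]: 112 @ $5 + 74 @ $4 + 48 @ $3 = $1,000
Total COGS = $765 + $565 + $1,000 = $2,330
Ending inventory: 230 @ $3 = $690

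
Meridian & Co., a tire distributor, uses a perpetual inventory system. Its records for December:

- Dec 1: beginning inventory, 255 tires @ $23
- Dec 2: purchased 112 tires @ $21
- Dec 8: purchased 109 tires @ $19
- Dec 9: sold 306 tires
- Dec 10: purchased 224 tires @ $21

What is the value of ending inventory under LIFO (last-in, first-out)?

Dec 9, 306 sold [LIFO — newest first]: 109 @ $19 + 112 @ $21 + 85 @ $23 = $6,378
Ending inventory: 170 @ $23 + 224 @ $21 = $8,614

Ending inventory = $8,614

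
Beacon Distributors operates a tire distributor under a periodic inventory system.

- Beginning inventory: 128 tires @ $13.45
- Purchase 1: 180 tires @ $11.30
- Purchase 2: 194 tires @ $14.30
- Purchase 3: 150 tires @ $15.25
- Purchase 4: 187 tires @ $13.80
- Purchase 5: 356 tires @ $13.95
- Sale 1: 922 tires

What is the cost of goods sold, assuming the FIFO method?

Sale 1 (922) [FIFO — oldest first]: 128 @ $13.45 + 180 @ $11.30 + 194 @ $14.30 + 150 @ $15.25 + 187 @ $13.80 + 83 @ $13.95 = $12,555.75
Ending inventory: 273 @ $13.95 = $3,808.35

COGS = $12,555.75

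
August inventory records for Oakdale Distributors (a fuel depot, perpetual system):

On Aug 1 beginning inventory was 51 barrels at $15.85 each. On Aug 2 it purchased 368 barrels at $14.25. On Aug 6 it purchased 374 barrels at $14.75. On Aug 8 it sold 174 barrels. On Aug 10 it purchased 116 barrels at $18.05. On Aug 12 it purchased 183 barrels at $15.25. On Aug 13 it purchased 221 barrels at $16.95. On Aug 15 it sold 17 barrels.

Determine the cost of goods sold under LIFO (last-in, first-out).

Aug 8, 174 sold [LIFO — newest first]: 174 @ $14.75 = $2,566.50
Aug 15, 17 sold [LIFO — newest first]: 17 @ $16.95 = $288.15
Total COGS = $2,566.50 + $288.15 = $2,854.65
Ending inventory: 51 @ $15.85 + 368 @ $14.25 + 200 @ $14.75 + 116 @ $18.05 + 183 @ $15.25 + 204 @ $16.95 = $17,344.70

COGS = $2,854.65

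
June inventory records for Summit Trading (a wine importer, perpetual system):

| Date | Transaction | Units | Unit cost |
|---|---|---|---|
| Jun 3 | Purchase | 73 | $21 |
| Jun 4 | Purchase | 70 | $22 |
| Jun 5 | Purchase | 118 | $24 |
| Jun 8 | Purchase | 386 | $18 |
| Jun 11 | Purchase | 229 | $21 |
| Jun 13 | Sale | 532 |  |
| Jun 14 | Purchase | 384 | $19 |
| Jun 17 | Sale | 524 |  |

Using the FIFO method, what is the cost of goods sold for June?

COGS = $21,082

Jun 13, 532 sold [FIFO — oldest first]: 73 @ $21 + 70 @ $22 + 118 @ $24 + 271 @ $18 = $10,783
Jun 17, 524 sold [FIFO — oldest first]: 115 @ $18 + 229 @ $21 + 180 @ $19 = $10,299
Total COGS = $10,783 + $10,299 = $21,082
Ending inventory: 204 @ $19 = $3,876
Check: goods available $24,958 = COGS $21,082 + ending $3,876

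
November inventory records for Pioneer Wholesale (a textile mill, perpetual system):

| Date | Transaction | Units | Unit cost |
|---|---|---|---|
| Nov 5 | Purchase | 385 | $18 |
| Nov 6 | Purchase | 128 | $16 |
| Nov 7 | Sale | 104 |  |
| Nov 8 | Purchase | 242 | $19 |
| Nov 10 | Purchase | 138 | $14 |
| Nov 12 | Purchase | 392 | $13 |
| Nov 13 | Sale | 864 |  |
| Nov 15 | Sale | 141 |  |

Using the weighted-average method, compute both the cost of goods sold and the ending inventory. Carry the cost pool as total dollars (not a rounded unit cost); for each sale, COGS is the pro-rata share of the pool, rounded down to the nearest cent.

COGS = $17,804.70; ending inventory = $2,799.30

After Nov 5: 385 on hand, pool $6,930.00 (≈ $18.0000 each)
After Nov 6: 513 on hand, pool $8,978.00 (≈ $17.5010 each)
Nov 7, sell 104: 104/513 × $8,978.00 → $1,820.10
After Nov 8: 651 on hand, pool $11,755.90 (≈ $18.0582 each)
After Nov 10: 789 on hand, pool $13,687.90 (≈ $17.3484 each)
After Nov 12: 1181 on hand, pool $18,783.90 (≈ $15.9051 each)
Nov 13, sell 864: 864/1181 × $18,783.90 → $13,741.98
Nov 15, sell 141: 141/317 × $5,041.92 → $2,242.62
Total COGS = $1,820.10 + $13,741.98 + $2,242.62 = $17,804.70
Ending inventory (cost pool remaining) = $2,799.30
Check: goods available $20,604.00 = COGS $17,804.70 + ending $2,799.30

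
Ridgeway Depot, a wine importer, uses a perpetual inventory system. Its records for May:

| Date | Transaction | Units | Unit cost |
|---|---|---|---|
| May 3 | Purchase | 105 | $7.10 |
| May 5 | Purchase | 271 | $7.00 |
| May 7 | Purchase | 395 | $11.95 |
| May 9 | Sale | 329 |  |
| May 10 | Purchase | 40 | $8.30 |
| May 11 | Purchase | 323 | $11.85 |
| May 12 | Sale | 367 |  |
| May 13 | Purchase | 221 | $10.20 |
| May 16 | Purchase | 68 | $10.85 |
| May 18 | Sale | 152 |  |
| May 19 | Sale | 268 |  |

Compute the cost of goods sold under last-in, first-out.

May 9, 329 sold [LIFO — newest first]: 329 @ $11.95 = $3,931.55
May 12, 367 sold [LIFO — newest first]: 323 @ $11.85 + 40 @ $8.30 + 4 @ $11.95 = $4,207.35
May 18, 152 sold [LIFO — newest first]: 68 @ $10.85 + 84 @ $10.20 = $1,594.60
May 19, 268 sold [LIFO — newest first]: 137 @ $10.20 + 62 @ $11.95 + 69 @ $7.00 = $2,621.30
Total COGS = $3,931.55 + $4,207.35 + $1,594.60 + $2,621.30 = $12,354.80
Ending inventory: 105 @ $7.10 + 202 @ $7.00 = $2,159.50

COGS = $12,354.80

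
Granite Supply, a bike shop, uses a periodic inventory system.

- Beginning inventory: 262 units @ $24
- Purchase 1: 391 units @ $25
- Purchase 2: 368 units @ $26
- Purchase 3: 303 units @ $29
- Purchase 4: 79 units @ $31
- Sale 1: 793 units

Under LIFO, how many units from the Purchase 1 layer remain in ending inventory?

348

Sale 1 (793) [LIFO — newest first]: 79 @ $31 + 303 @ $29 + 368 @ $26 + 43 @ $25 = $21,879
Ending inventory: 262 @ $24 + 348 @ $25 = $14,988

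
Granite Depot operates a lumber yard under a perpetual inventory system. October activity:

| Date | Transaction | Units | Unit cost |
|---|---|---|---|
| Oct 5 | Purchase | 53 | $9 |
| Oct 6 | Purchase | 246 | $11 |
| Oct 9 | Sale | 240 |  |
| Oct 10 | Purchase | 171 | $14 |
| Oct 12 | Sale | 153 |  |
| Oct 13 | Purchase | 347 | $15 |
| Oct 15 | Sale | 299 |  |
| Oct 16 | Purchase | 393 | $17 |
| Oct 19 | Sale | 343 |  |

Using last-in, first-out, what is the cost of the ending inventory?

Oct 9, 240 sold [LIFO — newest first]: 240 @ $11 = $2,640
Oct 12, 153 sold [LIFO — newest first]: 153 @ $14 = $2,142
Oct 15, 299 sold [LIFO — newest first]: 299 @ $15 = $4,485
Oct 19, 343 sold [LIFO — newest first]: 343 @ $17 = $5,831
Total COGS = $2,640 + $2,142 + $4,485 + $5,831 = $15,098
Ending inventory: 53 @ $9 + 6 @ $11 + 18 @ $14 + 48 @ $15 + 50 @ $17 = $2,365

Ending inventory = $2,365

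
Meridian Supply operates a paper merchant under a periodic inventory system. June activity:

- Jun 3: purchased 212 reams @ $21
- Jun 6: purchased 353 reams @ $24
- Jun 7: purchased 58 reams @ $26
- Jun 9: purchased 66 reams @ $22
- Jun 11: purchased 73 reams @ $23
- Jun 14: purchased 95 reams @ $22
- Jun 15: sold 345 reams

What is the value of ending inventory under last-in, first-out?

Ending inventory = $11,652

Jun 15, 345 sold [LIFO — newest first]: 95 @ $22 + 73 @ $23 + 66 @ $22 + 58 @ $26 + 53 @ $24 = $8,001
Ending inventory: 212 @ $21 + 300 @ $24 = $11,652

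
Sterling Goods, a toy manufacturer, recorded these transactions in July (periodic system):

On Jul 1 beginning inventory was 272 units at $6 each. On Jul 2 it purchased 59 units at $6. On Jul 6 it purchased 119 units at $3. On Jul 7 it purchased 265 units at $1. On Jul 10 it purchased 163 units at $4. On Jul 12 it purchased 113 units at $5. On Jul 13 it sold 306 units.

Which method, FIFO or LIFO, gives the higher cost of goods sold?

FIFO COGS: 272 @ $6 + 34 @ $6 = $1,836
LIFO COGS: 113 @ $5 + 163 @ $4 + 30 @ $1 = $1,247

FIFO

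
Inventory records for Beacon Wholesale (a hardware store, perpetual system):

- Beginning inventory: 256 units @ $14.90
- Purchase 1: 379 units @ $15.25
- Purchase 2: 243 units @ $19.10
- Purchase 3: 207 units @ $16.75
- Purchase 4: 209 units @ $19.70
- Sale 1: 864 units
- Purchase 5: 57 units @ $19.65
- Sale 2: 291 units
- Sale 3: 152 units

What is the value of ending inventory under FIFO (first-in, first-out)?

Sale 1 (864) [FIFO — oldest first]: 256 @ $14.90 + 379 @ $15.25 + 229 @ $19.10 = $13,968.05
Sale 2 (291) [FIFO — oldest first]: 14 @ $19.10 + 207 @ $16.75 + 70 @ $19.70 = $5,113.65
Sale 3 (152) [FIFO — oldest first]: 139 @ $19.70 + 13 @ $19.65 = $2,993.75
Total COGS = $13,968.05 + $5,113.65 + $2,993.75 = $22,075.45
Ending inventory: 44 @ $19.65 = $864.60

Ending inventory = $864.60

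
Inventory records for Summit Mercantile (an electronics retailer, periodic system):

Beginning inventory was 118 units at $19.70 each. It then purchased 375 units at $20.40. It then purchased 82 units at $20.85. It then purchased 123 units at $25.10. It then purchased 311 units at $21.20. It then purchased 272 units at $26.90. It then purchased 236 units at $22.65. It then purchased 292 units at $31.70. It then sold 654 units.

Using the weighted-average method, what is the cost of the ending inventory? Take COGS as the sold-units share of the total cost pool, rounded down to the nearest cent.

Sale 1, sell 654: 654/1809 × $43,283.40 → $15,648.06
Ending inventory (cost pool remaining) = $27,635.34

Ending inventory = $27,635.34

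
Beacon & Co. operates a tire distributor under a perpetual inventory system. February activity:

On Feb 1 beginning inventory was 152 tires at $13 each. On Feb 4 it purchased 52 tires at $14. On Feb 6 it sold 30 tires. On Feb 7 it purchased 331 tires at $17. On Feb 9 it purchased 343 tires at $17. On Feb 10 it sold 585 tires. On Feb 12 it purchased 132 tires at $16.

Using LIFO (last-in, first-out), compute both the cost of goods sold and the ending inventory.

COGS = $10,365; ending inventory = $5,909

Feb 6, 30 sold [LIFO — newest first]: 30 @ $14 = $420
Feb 10, 585 sold [LIFO — newest first]: 343 @ $17 + 242 @ $17 = $9,945
Total COGS = $420 + $9,945 = $10,365
Ending inventory: 152 @ $13 + 22 @ $14 + 89 @ $17 + 132 @ $16 = $5,909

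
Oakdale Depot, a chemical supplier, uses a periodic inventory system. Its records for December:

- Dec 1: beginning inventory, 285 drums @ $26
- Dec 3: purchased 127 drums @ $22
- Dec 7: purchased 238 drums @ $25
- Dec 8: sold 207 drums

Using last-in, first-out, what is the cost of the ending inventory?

Dec 8, 207 sold [LIFO — newest first]: 207 @ $25 = $5,175
Ending inventory: 285 @ $26 + 127 @ $22 + 31 @ $25 = $10,979
Check: goods available $16,154 = COGS $5,175 + ending $10,979

Ending inventory = $10,979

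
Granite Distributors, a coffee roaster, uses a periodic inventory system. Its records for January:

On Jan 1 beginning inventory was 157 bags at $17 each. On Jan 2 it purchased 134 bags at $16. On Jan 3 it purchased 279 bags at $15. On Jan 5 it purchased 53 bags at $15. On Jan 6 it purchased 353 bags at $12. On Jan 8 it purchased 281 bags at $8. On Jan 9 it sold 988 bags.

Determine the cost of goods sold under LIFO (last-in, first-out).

Jan 9, 988 sold [LIFO — newest first]: 281 @ $8 + 353 @ $12 + 53 @ $15 + 279 @ $15 + 22 @ $16 = $11,816
Ending inventory: 157 @ $17 + 112 @ $16 = $4,461
Check: goods available $16,277 = COGS $11,816 + ending $4,461

COGS = $11,816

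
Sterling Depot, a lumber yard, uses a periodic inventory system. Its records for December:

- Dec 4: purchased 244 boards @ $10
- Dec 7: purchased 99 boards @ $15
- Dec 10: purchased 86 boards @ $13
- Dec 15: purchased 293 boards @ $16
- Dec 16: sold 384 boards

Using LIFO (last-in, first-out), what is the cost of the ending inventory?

Ending inventory = $3,850

Dec 16, 384 sold [LIFO — newest first]: 293 @ $16 + 86 @ $13 + 5 @ $15 = $5,881
Ending inventory: 244 @ $10 + 94 @ $15 = $3,850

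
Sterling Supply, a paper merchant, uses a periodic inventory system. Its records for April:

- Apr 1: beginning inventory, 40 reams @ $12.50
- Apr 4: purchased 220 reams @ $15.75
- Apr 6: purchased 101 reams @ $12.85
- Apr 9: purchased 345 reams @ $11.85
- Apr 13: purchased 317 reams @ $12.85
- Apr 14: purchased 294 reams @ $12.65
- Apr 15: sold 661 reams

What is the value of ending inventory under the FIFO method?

Apr 15, 661 sold [FIFO — oldest first]: 40 @ $12.50 + 220 @ $15.75 + 101 @ $12.85 + 300 @ $11.85 = $8,817.85
Ending inventory: 45 @ $11.85 + 317 @ $12.85 + 294 @ $12.65 = $8,325.80

Ending inventory = $8,325.80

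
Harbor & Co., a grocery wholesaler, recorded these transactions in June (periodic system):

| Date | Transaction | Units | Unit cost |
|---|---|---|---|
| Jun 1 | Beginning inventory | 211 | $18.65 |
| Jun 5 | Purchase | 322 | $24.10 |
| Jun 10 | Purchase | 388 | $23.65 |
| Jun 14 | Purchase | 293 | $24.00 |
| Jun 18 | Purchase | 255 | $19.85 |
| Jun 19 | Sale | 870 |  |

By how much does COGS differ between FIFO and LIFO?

FIFO COGS: 211 @ $18.65 + 322 @ $24.10 + 337 @ $23.65 = $19,665.40
LIFO COGS: 255 @ $19.85 + 293 @ $24.00 + 322 @ $23.65 = $19,709.05
Difference = |$19,665.40 − $19,709.05| = $43.65

$43.65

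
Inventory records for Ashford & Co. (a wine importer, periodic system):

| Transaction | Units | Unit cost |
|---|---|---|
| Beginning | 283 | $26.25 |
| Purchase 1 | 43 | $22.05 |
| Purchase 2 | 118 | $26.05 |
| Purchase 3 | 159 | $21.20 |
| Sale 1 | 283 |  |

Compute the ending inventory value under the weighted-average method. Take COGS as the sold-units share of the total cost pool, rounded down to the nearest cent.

Ending inventory = $7,865.53

Sale 1, sell 283: 283/603 × $14,821.60 → $6,956.07
Ending inventory (cost pool remaining) = $7,865.53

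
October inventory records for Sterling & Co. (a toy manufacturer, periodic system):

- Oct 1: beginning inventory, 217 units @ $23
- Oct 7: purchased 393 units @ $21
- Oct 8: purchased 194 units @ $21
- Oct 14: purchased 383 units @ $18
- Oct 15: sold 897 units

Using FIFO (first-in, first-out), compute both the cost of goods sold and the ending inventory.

COGS = $18,992; ending inventory = $5,220

Oct 15, 897 sold [FIFO — oldest first]: 217 @ $23 + 393 @ $21 + 194 @ $21 + 93 @ $18 = $18,992
Ending inventory: 290 @ $18 = $5,220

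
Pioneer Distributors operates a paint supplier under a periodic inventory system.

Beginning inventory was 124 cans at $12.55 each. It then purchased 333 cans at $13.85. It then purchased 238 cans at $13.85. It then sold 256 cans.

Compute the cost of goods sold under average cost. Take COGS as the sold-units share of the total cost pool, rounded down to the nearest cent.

COGS = $3,486.22

Sale 1, sell 256: 256/695 × $9,464.55 → $3,486.22
Ending inventory (cost pool remaining) = $5,978.33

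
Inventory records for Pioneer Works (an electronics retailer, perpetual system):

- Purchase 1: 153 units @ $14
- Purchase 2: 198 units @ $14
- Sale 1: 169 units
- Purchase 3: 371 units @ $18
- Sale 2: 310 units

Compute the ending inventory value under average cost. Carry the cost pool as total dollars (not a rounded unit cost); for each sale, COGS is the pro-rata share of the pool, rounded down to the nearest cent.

Ending inventory = $4,054.11

After Purchase 1: 153 on hand, pool $2,142.00 (≈ $14.0000 each)
After Purchase 2: 351 on hand, pool $4,914.00 (≈ $14.0000 each)
Sale 1, sell 169: 169/351 × $4,914.00 → $2,366.00
After Purchase 3: 553 on hand, pool $9,226.00 (≈ $16.6835 each)
Sale 2, sell 310: 310/553 × $9,226.00 → $5,171.89
Total COGS = $2,366.00 + $5,171.89 = $7,537.89
Ending inventory (cost pool remaining) = $4,054.11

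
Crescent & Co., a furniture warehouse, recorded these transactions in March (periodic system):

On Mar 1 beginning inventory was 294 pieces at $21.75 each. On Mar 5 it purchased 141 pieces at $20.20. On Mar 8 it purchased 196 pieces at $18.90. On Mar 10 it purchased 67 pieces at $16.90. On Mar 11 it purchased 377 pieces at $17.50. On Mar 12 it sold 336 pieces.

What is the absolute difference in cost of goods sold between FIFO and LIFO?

$1,362.90

FIFO COGS: 294 @ $21.75 + 42 @ $20.20 = $7,242.90
LIFO COGS: 336 @ $17.50 = $5,880.00
Difference = |$7,242.90 − $5,880.00| = $1,362.90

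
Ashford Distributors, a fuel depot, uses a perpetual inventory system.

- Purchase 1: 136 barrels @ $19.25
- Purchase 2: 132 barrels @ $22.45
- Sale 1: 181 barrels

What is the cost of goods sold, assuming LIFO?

Sale 1 (181) [LIFO — newest first]: 132 @ $22.45 + 49 @ $19.25 = $3,906.65
Ending inventory: 87 @ $19.25 = $1,674.75

COGS = $3,906.65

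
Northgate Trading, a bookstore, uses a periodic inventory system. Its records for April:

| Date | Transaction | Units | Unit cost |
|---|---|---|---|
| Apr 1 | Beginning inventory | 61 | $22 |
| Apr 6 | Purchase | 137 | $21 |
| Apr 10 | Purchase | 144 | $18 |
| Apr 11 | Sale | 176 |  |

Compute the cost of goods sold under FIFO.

COGS = $3,757

Apr 11, 176 sold [FIFO — oldest first]: 61 @ $22 + 115 @ $21 = $3,757
Ending inventory: 22 @ $21 + 144 @ $18 = $3,054
Check: goods available $6,811 = COGS $3,757 + ending $3,054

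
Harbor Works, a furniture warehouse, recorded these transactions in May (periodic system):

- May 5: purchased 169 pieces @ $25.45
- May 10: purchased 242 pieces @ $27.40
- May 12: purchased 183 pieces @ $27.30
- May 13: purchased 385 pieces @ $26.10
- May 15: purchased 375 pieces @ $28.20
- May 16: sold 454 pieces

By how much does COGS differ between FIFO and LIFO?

FIFO COGS: 169 @ $25.45 + 242 @ $27.40 + 43 @ $27.30 = $12,105.75
LIFO COGS: 375 @ $28.20 + 79 @ $26.10 = $12,636.90
Difference = |$12,105.75 − $12,636.90| = $531.15

$531.15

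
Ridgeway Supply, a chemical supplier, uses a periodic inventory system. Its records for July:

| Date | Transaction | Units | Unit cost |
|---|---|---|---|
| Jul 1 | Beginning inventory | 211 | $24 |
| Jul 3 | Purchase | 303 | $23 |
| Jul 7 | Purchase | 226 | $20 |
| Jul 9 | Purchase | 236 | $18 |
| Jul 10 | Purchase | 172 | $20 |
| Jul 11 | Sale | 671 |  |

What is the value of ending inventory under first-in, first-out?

Ending inventory = $9,068

Jul 11, 671 sold [FIFO — oldest first]: 211 @ $24 + 303 @ $23 + 157 @ $20 = $15,173
Ending inventory: 69 @ $20 + 236 @ $18 + 172 @ $20 = $9,068
Check: goods available $24,241 = COGS $15,173 + ending $9,068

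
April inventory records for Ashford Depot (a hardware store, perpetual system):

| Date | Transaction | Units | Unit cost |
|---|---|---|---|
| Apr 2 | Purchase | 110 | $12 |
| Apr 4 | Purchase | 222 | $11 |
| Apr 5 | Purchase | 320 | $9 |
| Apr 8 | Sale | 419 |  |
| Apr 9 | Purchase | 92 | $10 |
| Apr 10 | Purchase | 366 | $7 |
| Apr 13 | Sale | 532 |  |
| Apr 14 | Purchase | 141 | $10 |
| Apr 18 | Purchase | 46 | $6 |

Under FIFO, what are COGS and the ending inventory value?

Apr 8, 419 sold [FIFO — oldest first]: 110 @ $12 + 222 @ $11 + 87 @ $9 = $4,545
Apr 13, 532 sold [FIFO — oldest first]: 233 @ $9 + 92 @ $10 + 207 @ $7 = $4,466
Total COGS = $4,545 + $4,466 = $9,011
Ending inventory: 159 @ $7 + 141 @ $10 + 46 @ $6 = $2,799
Check: goods available $11,810 = COGS $9,011 + ending $2,799

COGS = $9,011; ending inventory = $2,799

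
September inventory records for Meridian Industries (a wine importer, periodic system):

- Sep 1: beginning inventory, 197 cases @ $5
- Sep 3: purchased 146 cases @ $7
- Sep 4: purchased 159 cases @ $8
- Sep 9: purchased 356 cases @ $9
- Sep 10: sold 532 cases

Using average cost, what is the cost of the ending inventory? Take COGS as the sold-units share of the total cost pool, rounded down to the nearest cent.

Sep 10, sell 532: 532/858 × $6,483.00 → $4,019.76
Ending inventory (cost pool remaining) = $2,463.24

Ending inventory = $2,463.24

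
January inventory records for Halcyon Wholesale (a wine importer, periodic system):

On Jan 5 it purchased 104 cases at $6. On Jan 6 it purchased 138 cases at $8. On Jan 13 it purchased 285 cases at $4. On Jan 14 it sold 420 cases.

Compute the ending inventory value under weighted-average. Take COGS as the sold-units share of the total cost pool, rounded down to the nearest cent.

Ending inventory = $582.31

Jan 14, sell 420: 420/527 × $2,868.00 → $2,285.69
Ending inventory (cost pool remaining) = $582.31
Check: goods available $2,868.00 = COGS $2,285.69 + ending $582.31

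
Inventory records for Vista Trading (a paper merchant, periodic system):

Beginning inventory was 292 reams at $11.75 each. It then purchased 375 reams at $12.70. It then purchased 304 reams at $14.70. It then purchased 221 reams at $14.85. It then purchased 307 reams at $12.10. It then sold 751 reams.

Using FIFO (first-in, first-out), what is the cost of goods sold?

COGS = $9,428.30

Sale 1 (751) [FIFO — oldest first]: 292 @ $11.75 + 375 @ $12.70 + 84 @ $14.70 = $9,428.30
Ending inventory: 220 @ $14.70 + 221 @ $14.85 + 307 @ $12.10 = $10,230.55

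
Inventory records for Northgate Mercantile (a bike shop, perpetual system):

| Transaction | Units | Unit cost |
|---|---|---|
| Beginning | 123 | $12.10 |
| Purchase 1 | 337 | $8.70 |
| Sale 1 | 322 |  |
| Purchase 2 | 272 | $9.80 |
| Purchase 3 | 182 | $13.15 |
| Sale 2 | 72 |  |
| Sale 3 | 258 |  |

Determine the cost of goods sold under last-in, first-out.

Sale 1 (322) [LIFO — newest first]: 322 @ $8.70 = $2,801.40
Sale 2 (72) [LIFO — newest first]: 72 @ $13.15 = $946.80
Sale 3 (258) [LIFO — newest first]: 110 @ $13.15 + 148 @ $9.80 = $2,896.90
Total COGS = $2,801.40 + $946.80 + $2,896.90 = $6,645.10
Ending inventory: 123 @ $12.10 + 15 @ $8.70 + 124 @ $9.80 = $2,834.00
Check: goods available $9,479.10 = COGS $6,645.10 + ending $2,834.00

COGS = $6,645.10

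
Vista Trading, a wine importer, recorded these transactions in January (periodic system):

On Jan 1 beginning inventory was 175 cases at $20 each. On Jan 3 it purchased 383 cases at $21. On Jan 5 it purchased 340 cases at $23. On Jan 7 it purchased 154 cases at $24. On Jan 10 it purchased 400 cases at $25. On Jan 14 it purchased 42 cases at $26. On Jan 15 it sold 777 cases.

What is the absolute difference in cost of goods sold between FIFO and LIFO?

$2,371

FIFO COGS: 175 @ $20 + 383 @ $21 + 219 @ $23 = $16,580
LIFO COGS: 42 @ $26 + 400 @ $25 + 154 @ $24 + 181 @ $23 = $18,951
Difference = |$16,580 − $18,951| = $2,371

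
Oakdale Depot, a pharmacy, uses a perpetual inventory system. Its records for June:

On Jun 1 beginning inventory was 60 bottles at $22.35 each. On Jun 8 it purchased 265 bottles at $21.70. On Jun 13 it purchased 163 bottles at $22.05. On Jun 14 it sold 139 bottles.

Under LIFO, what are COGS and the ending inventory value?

COGS = $3,064.95; ending inventory = $7,620.70

Jun 14, 139 sold [LIFO — newest first]: 139 @ $22.05 = $3,064.95
Ending inventory: 60 @ $22.35 + 265 @ $21.70 + 24 @ $22.05 = $7,620.70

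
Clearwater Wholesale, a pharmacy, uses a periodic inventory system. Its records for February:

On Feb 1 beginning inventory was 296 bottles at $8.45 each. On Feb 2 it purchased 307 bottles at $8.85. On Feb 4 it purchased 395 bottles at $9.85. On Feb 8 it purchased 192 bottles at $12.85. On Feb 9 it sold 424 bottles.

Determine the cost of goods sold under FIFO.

COGS = $3,634.00

Feb 9, 424 sold [FIFO — oldest first]: 296 @ $8.45 + 128 @ $8.85 = $3,634.00
Ending inventory: 179 @ $8.85 + 395 @ $9.85 + 192 @ $12.85 = $7,942.10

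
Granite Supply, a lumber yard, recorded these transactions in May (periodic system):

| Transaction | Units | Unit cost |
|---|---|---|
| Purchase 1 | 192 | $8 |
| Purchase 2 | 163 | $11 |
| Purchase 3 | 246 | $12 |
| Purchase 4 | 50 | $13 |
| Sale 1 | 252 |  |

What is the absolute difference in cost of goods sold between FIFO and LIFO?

FIFO COGS: 192 @ $8 + 60 @ $11 = $2,196
LIFO COGS: 50 @ $13 + 202 @ $12 = $3,074
Difference = |$2,196 − $3,074| = $878

$878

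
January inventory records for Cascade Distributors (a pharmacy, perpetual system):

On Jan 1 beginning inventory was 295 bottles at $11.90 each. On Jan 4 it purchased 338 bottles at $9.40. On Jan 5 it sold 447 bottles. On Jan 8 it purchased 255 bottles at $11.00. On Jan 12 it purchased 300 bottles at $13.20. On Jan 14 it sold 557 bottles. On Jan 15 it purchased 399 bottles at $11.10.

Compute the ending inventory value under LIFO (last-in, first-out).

Ending inventory = $6,618.50

Jan 5, 447 sold [LIFO — newest first]: 338 @ $9.40 + 109 @ $11.90 = $4,474.30
Jan 14, 557 sold [LIFO — newest first]: 300 @ $13.20 + 255 @ $11.00 + 2 @ $11.90 = $6,788.80
Total COGS = $4,474.30 + $6,788.80 = $11,263.10
Ending inventory: 184 @ $11.90 + 399 @ $11.10 = $6,618.50
Check: goods available $17,881.60 = COGS $11,263.10 + ending $6,618.50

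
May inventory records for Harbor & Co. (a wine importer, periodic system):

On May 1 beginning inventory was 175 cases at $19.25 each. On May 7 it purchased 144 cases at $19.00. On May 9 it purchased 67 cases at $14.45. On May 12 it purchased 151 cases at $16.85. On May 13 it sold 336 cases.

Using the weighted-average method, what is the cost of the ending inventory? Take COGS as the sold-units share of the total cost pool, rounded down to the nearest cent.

Ending inventory = $3,599.76

May 13, sell 336: 336/537 × $9,617.25 → $6,017.49
Ending inventory (cost pool remaining) = $3,599.76
Check: goods available $9,617.25 = COGS $6,017.49 + ending $3,599.76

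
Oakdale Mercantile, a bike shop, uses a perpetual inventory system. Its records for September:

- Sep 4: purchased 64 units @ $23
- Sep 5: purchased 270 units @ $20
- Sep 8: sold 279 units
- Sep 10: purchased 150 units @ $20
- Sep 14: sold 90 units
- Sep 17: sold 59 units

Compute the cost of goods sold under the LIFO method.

Sep 8, 279 sold [LIFO — newest first]: 270 @ $20 + 9 @ $23 = $5,607
Sep 14, 90 sold [LIFO — newest first]: 90 @ $20 = $1,800
Sep 17, 59 sold [LIFO — newest first]: 59 @ $20 = $1,180
Total COGS = $5,607 + $1,800 + $1,180 = $8,587
Ending inventory: 55 @ $23 + 1 @ $20 = $1,285
Check: goods available $9,872 = COGS $8,587 + ending $1,285

COGS = $8,587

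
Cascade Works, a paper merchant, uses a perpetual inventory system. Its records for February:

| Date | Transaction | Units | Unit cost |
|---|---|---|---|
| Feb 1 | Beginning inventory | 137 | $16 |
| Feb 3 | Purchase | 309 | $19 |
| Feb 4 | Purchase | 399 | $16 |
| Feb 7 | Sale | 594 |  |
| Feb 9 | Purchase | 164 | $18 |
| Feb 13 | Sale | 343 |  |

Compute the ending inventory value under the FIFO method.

Ending inventory = $1,296

Feb 7, 594 sold [FIFO — oldest first]: 137 @ $16 + 309 @ $19 + 148 @ $16 = $10,431
Feb 13, 343 sold [FIFO — oldest first]: 251 @ $16 + 92 @ $18 = $5,672
Total COGS = $10,431 + $5,672 = $16,103
Ending inventory: 72 @ $18 = $1,296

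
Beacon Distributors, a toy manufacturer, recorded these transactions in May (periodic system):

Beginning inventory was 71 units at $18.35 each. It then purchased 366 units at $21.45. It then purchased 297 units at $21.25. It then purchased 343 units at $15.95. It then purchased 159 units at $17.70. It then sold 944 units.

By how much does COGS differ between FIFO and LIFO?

$1,107.65

FIFO COGS: 71 @ $18.35 + 366 @ $21.45 + 297 @ $21.25 + 210 @ $15.95 = $18,814.30
LIFO COGS: 159 @ $17.70 + 343 @ $15.95 + 297 @ $21.25 + 145 @ $21.45 = $17,706.65
Difference = |$18,814.30 − $17,706.65| = $1,107.65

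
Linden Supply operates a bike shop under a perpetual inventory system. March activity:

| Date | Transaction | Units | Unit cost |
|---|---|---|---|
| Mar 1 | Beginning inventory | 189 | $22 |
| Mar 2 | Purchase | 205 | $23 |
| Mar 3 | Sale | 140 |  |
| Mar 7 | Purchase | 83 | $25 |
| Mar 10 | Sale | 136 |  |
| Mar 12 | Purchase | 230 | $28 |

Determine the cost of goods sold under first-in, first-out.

Mar 3, 140 sold [FIFO — oldest first]: 140 @ $22 = $3,080
Mar 10, 136 sold [FIFO — oldest first]: 49 @ $22 + 87 @ $23 = $3,079
Total COGS = $3,080 + $3,079 = $6,159
Ending inventory: 118 @ $23 + 83 @ $25 + 230 @ $28 = $11,229

COGS = $6,159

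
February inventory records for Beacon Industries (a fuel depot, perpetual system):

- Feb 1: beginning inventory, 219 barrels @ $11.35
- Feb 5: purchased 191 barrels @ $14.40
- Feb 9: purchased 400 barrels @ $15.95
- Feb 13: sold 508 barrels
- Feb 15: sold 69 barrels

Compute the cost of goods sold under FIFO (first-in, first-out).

Feb 13, 508 sold [FIFO — oldest first]: 219 @ $11.35 + 191 @ $14.40 + 98 @ $15.95 = $6,799.15
Feb 15, 69 sold [FIFO — oldest first]: 69 @ $15.95 = $1,100.55
Total COGS = $6,799.15 + $1,100.55 = $7,899.70
Ending inventory: 233 @ $15.95 = $3,716.35
Check: goods available $11,616.05 = COGS $7,899.70 + ending $3,716.35

COGS = $7,899.70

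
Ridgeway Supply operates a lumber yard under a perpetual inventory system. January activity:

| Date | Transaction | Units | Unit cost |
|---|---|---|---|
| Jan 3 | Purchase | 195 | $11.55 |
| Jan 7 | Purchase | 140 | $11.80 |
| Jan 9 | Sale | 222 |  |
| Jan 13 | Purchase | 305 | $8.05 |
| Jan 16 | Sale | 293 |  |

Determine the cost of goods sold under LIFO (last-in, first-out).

Jan 9, 222 sold [LIFO — newest first]: 140 @ $11.80 + 82 @ $11.55 = $2,599.10
Jan 16, 293 sold [LIFO — newest first]: 293 @ $8.05 = $2,358.65
Total COGS = $2,599.10 + $2,358.65 = $4,957.75
Ending inventory: 113 @ $11.55 + 12 @ $8.05 = $1,401.75

COGS = $4,957.75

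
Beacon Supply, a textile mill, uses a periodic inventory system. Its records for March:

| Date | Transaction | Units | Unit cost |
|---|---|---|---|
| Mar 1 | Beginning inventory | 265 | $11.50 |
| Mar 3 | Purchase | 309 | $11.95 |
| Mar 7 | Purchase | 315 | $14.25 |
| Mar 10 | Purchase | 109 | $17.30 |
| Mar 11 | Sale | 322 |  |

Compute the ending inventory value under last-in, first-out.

Mar 11, 322 sold [LIFO — newest first]: 109 @ $17.30 + 213 @ $14.25 = $4,920.95
Ending inventory: 265 @ $11.50 + 309 @ $11.95 + 102 @ $14.25 = $8,193.55

Ending inventory = $8,193.55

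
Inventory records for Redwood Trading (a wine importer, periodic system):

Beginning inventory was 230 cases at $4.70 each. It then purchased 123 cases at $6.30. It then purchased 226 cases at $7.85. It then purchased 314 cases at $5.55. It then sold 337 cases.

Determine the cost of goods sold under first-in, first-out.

COGS = $1,755.10

Sale 1 (337) [FIFO — oldest first]: 230 @ $4.70 + 107 @ $6.30 = $1,755.10
Ending inventory: 16 @ $6.30 + 226 @ $7.85 + 314 @ $5.55 = $3,617.60
Check: goods available $5,372.70 = COGS $1,755.10 + ending $3,617.60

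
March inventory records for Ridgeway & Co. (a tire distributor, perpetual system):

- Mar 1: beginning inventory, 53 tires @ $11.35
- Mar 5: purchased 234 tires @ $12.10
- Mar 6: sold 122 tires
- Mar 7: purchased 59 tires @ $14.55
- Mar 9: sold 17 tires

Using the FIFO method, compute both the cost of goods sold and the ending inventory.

COGS = $1,642.15; ending inventory = $2,649.25

Mar 6, 122 sold [FIFO — oldest first]: 53 @ $11.35 + 69 @ $12.10 = $1,436.45
Mar 9, 17 sold [FIFO — oldest first]: 17 @ $12.10 = $205.70
Total COGS = $1,436.45 + $205.70 = $1,642.15
Ending inventory: 148 @ $12.10 + 59 @ $14.55 = $2,649.25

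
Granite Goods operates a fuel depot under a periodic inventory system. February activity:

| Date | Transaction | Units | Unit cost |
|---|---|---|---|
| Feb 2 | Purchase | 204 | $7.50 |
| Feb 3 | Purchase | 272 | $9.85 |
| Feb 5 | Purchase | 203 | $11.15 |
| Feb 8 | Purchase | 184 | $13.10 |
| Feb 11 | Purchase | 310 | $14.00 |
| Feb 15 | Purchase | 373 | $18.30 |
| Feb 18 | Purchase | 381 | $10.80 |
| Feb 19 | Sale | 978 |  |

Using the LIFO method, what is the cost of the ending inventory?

Ending inventory = $10,087.05

Feb 19, 978 sold [LIFO — newest first]: 381 @ $10.80 + 373 @ $18.30 + 224 @ $14.00 = $14,076.70
Ending inventory: 204 @ $7.50 + 272 @ $9.85 + 203 @ $11.15 + 184 @ $13.10 + 86 @ $14.00 = $10,087.05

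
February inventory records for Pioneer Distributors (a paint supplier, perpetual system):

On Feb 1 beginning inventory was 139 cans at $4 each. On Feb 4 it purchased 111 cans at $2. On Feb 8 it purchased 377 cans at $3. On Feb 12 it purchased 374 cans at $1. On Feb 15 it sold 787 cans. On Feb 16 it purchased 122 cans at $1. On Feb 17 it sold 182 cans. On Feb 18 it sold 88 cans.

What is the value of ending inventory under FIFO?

Feb 15, 787 sold [FIFO — oldest first]: 139 @ $4 + 111 @ $2 + 377 @ $3 + 160 @ $1 = $2,069
Feb 17, 182 sold [FIFO — oldest first]: 182 @ $1 = $182
Feb 18, 88 sold [FIFO — oldest first]: 32 @ $1 + 56 @ $1 = $88
Total COGS = $2,069 + $182 + $88 = $2,339
Ending inventory: 66 @ $1 = $66

Ending inventory = $66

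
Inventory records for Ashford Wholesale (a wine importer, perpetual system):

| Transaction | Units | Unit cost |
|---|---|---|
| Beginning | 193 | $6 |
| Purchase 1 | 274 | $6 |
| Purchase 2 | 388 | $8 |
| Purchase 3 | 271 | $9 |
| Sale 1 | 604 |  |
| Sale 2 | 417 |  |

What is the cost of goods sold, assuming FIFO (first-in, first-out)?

COGS = $7,400

Sale 1 (604) [FIFO — oldest first]: 193 @ $6 + 274 @ $6 + 137 @ $8 = $3,898
Sale 2 (417) [FIFO — oldest first]: 251 @ $8 + 166 @ $9 = $3,502
Total COGS = $3,898 + $3,502 = $7,400
Ending inventory: 105 @ $9 = $945
Check: goods available $8,345 = COGS $7,400 + ending $945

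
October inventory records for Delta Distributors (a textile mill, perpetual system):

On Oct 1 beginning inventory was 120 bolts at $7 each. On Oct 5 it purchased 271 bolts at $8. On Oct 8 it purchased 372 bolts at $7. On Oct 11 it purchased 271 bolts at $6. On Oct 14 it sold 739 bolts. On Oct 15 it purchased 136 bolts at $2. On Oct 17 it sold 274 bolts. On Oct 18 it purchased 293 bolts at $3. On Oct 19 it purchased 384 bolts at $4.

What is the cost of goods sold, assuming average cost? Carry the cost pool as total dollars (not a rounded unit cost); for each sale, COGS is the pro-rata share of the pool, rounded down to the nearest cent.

COGS = $6,658.70

After Oct 1: 120 on hand, pool $840.00 (≈ $7.0000 each)
After Oct 5: 391 on hand, pool $3,008.00 (≈ $7.6931 each)
After Oct 8: 763 on hand, pool $5,612.00 (≈ $7.3552 each)
After Oct 11: 1034 on hand, pool $7,238.00 (≈ $7.0000 each)
Oct 14, sell 739: 739/1034 × $7,238.00 → $5,173.00
After Oct 15: 431 on hand, pool $2,337.00 (≈ $5.4223 each)
Oct 17, sell 274: 274/431 × $2,337.00 → $1,485.70
After Oct 18: 450 on hand, pool $1,730.30 (≈ $3.8451 each)
After Oct 19: 834 on hand, pool $3,266.30 (≈ $3.9164 each)
Total COGS = $5,173.00 + $1,485.70 = $6,658.70
Ending inventory (cost pool remaining) = $3,266.30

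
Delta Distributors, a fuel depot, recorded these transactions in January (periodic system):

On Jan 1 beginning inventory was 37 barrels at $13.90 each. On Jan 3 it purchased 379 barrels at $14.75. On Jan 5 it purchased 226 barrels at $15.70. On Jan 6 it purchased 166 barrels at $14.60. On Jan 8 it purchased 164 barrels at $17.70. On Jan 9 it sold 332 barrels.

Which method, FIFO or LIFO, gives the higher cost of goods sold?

LIFO

FIFO COGS: 37 @ $13.90 + 295 @ $14.75 = $4,865.55
LIFO COGS: 164 @ $17.70 + 166 @ $14.60 + 2 @ $15.70 = $5,357.80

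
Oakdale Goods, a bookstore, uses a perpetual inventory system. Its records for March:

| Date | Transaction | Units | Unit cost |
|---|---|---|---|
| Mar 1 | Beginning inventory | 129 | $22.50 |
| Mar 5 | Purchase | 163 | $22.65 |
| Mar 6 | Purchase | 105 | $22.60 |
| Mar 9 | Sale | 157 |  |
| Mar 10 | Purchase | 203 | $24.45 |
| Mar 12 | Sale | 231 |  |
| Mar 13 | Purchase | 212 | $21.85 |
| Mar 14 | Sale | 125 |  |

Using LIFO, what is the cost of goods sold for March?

COGS = $11,879.60

Mar 9, 157 sold [LIFO — newest first]: 105 @ $22.60 + 52 @ $22.65 = $3,550.80
Mar 12, 231 sold [LIFO — newest first]: 203 @ $24.45 + 28 @ $22.65 = $5,597.55
Mar 14, 125 sold [LIFO — newest first]: 125 @ $21.85 = $2,731.25
Total COGS = $3,550.80 + $5,597.55 + $2,731.25 = $11,879.60
Ending inventory: 129 @ $22.50 + 83 @ $22.65 + 87 @ $21.85 = $6,683.40
Check: goods available $18,563.00 = COGS $11,879.60 + ending $6,683.40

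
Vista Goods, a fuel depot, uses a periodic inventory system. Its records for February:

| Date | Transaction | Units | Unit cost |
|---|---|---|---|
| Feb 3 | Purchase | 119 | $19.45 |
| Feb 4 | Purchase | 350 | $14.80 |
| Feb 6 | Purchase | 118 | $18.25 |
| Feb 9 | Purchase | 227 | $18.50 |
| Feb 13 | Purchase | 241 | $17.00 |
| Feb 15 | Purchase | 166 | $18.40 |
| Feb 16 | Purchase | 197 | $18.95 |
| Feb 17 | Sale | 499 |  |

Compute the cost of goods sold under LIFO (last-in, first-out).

Feb 17, 499 sold [LIFO — newest first]: 197 @ $18.95 + 166 @ $18.40 + 136 @ $17.00 = $9,099.55
Ending inventory: 119 @ $19.45 + 350 @ $14.80 + 118 @ $18.25 + 227 @ $18.50 + 105 @ $17.00 = $15,632.55
Check: goods available $24,732.10 = COGS $9,099.55 + ending $15,632.55

COGS = $9,099.55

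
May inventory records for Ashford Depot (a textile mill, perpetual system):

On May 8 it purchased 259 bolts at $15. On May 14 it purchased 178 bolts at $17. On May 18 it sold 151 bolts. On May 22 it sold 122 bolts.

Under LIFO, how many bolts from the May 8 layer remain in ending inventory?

May 18, 151 sold [LIFO — newest first]: 151 @ $17 = $2,567
May 22, 122 sold [LIFO — newest first]: 27 @ $17 + 95 @ $15 = $1,884
Total COGS = $2,567 + $1,884 = $4,451
Ending inventory: 164 @ $15 = $2,460
Check: goods available $6,911 = COGS $4,451 + ending $2,460

164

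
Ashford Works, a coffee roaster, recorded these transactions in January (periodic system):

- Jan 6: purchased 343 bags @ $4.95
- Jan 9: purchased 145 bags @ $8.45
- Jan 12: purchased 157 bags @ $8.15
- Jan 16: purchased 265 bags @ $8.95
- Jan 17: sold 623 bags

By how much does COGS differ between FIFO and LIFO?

$1,130.40

FIFO COGS: 343 @ $4.95 + 145 @ $8.45 + 135 @ $8.15 = $4,023.35
LIFO COGS: 265 @ $8.95 + 157 @ $8.15 + 145 @ $8.45 + 56 @ $4.95 = $5,153.75
Difference = |$4,023.35 − $5,153.75| = $1,130.40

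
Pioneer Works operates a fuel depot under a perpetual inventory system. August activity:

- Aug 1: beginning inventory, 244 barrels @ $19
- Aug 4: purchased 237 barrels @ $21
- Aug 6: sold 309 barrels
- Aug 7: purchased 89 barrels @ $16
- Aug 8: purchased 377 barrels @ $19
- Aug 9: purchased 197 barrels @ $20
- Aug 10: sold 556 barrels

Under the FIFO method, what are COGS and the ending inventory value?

COGS = $16,642; ending inventory = $5,498

Aug 6, 309 sold [FIFO — oldest first]: 244 @ $19 + 65 @ $21 = $6,001
Aug 10, 556 sold [FIFO — oldest first]: 172 @ $21 + 89 @ $16 + 295 @ $19 = $10,641
Total COGS = $6,001 + $10,641 = $16,642
Ending inventory: 82 @ $19 + 197 @ $20 = $5,498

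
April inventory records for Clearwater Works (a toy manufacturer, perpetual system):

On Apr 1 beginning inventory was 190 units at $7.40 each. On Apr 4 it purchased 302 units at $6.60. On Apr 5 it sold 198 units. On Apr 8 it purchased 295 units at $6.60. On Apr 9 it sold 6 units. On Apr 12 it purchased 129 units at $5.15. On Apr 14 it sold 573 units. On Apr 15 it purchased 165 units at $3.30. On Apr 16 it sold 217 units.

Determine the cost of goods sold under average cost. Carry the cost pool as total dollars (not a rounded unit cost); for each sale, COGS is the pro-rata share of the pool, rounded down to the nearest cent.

COGS = $6,142.10

After Apr 1: 190 on hand, pool $1,406.00 (≈ $7.4000 each)
After Apr 4: 492 on hand, pool $3,399.20 (≈ $6.9089 each)
Apr 5, sell 198: 198/492 × $3,399.20 → $1,367.97
After Apr 8: 589 on hand, pool $3,978.23 (≈ $6.7542 each)
Apr 9, sell 6: 6/589 × $3,978.23 → $40.52
After Apr 12: 712 on hand, pool $4,602.06 (≈ $6.4636 each)
Apr 14, sell 573: 573/712 × $4,602.06 → $3,703.62
After Apr 15: 304 on hand, pool $1,442.94 (≈ $4.7465 each)
Apr 16, sell 217: 217/304 × $1,442.94 → $1,029.99
Total COGS = $1,367.97 + $40.52 + $3,703.62 + $1,029.99 = $6,142.10
Ending inventory (cost pool remaining) = $412.95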